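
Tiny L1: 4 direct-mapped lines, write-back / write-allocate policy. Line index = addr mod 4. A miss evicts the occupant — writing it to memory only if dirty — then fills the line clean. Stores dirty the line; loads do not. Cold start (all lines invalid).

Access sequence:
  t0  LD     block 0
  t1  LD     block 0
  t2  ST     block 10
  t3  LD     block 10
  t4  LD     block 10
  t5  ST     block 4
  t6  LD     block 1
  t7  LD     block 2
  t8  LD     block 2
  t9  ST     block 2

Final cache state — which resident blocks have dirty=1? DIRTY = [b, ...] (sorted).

0: R B0 -> L0 miss  d=-]
1: R B0 -> L0 hit  d=-]
2: W B10 -> L2 miss  d=D]
3: R B10 -> L2 hit  d=D]
4: R B10 -> L2 hit  d=D]
5: W B4 -> L0 miss  d=D]
6: R B1 -> L1 miss  d=-]
7: R B2 -> L2 miss wb->B10  d=-]
8: R B2 -> L2 hit  d=-]
9: W B2 -> L2 hit  d=D]

DIRTY = [2, 4]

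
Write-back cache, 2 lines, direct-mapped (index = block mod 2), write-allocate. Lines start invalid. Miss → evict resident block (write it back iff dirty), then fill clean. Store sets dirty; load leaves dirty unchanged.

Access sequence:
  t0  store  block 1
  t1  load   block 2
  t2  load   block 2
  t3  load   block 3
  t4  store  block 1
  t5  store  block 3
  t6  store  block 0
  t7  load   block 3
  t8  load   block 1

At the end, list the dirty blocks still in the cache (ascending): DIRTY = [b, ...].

DIRTY = [0]

0: W B1 -> L1 miss  d=D]
1: R B2 -> L0 miss  d=-]
2: R B2 -> L0 hit  d=-]
3: R B3 -> L1 miss wb->B1  d=-]
4: W B1 -> L1 miss  d=D]
5: W B3 -> L1 miss wb->B1  d=D]
6: W B0 -> L0 miss  d=D]
7: R B3 -> L1 hit  d=D]
8: R B1 -> L1 miss wb->B3  d=-]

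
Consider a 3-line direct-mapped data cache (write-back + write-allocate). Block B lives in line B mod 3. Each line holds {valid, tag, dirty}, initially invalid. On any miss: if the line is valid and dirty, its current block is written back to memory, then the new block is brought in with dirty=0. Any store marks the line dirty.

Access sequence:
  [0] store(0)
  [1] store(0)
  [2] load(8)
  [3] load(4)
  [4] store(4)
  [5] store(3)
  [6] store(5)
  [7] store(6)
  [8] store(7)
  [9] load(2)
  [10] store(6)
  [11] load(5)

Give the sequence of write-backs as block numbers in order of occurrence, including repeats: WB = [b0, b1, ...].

0: W B0 → L0 miss [D]
1: W B0 → L0 hit [D]
2: R B8 → L2 miss [-]
3: R B4 → L1 miss [-]
4: W B4 → L1 hit [D]
5: W B3 → L0 miss wb→B0 [D]
6: W B5 → L2 miss [D]
7: W B6 → L0 miss wb→B3 [D]
8: W B7 → L1 miss wb→B4 [D]
9: R B2 → L2 miss wb→B5 [-]
10: W B6 → L0 hit [D]
11: R B5 → L2 miss [-]

WB = [0, 3, 4, 5]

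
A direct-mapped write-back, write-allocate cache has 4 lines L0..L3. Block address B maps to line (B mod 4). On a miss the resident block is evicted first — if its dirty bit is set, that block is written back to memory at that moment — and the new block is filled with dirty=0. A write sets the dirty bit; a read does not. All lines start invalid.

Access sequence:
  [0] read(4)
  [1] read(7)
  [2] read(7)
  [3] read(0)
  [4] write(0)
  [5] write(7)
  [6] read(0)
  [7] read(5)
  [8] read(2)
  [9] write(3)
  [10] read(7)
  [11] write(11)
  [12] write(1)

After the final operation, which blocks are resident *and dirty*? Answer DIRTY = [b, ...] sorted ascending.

DIRTY = [0, 1, 11]

0: R B4 → L0 miss [-]
1: R B7 → L3 miss [-]
2: R B7 → L3 hit [-]
3: R B0 → L0 miss [-]
4: W B0 → L0 hit [D]
5: W B7 → L3 hit [D]
6: R B0 → L0 hit [D]
7: R B5 → L1 miss [-]
8: R B2 → L2 miss [-]
9: W B3 → L3 miss wb→B7 [D]
10: R B7 → L3 miss wb→B3 [-]
11: W B11 → L3 miss [D]
12: W B1 → L1 miss [D]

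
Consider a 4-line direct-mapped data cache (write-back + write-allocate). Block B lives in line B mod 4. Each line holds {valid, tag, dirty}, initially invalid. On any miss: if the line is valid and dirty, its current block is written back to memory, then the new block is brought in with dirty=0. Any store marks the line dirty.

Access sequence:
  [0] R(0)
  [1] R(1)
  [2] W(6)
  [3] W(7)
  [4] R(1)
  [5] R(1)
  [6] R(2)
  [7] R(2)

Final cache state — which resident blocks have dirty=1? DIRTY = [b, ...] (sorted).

DIRTY = [7]

0: R B0 → L0 miss [-]
1: R B1 → L1 miss [-]
2: W B6 → L2 miss [D]
3: W B7 → L3 miss [D]
4: R B1 → L1 hit [-]
5: R B1 → L1 hit [-]
6: R B2 → L2 miss wb→B6 [-]
7: R B2 → L2 hit [-]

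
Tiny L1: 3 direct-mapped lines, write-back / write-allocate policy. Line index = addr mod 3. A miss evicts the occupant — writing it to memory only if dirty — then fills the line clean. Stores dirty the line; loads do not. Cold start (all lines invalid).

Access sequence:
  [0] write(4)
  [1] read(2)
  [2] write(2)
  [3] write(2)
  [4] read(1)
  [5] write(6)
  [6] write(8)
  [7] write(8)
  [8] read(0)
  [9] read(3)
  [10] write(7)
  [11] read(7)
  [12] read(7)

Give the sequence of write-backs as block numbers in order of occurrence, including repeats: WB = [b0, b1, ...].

0: W B4 -> L1 miss  d=D]
1: R B2 -> L2 miss  d=-]
2: W B2 -> L2 hit  d=D]
3: W B2 -> L2 hit  d=D]
4: R B1 -> L1 miss wb->B4  d=-]
5: W B6 -> L0 miss  d=D]
6: W B8 -> L2 miss wb->B2  d=D]
7: W B8 -> L2 hit  d=D]
8: R B0 -> L0 miss wb->B6  d=-]
9: R B3 -> L0 miss  d=-]
10: W B7 -> L1 miss  d=D]
11: R B7 -> L1 hit  d=D]
12: R B7 -> L1 hit  d=D]

WB = [4, 2, 6]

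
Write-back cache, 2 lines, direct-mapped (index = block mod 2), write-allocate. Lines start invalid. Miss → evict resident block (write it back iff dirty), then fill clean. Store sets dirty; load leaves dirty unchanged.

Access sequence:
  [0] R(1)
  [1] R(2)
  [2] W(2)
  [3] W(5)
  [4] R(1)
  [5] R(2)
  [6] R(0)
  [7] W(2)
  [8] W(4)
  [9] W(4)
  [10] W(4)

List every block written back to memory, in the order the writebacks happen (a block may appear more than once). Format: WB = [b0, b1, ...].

0: R B1 → L1 miss [-]
1: R B2 → L0 miss [-]
2: W B2 → L0 hit [D]
3: W B5 → L1 miss [D]
4: R B1 → L1 miss wb→B5 [-]
5: R B2 → L0 hit [D]
6: R B0 → L0 miss wb→B2 [-]
7: W B2 → L0 miss [D]
8: W B4 → L0 miss wb→B2 [D]
9: W B4 → L0 hit [D]
10: W B4 → L0 hit [D]

WB = [5, 2, 2]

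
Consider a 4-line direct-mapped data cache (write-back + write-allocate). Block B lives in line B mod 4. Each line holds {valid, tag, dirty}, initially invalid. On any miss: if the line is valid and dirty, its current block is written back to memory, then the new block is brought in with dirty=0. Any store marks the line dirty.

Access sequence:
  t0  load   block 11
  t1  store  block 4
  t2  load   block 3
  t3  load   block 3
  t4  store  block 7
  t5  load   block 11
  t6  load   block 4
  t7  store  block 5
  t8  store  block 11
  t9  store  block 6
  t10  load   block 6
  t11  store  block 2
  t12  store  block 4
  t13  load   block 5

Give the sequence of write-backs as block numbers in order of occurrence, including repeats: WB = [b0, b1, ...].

WB = [7, 6]

0: R B11 -> L3 miss  d=-]
1: W B4 -> L0 miss  d=D]
2: R B3 -> L3 miss  d=-]
3: R B3 -> L3 hit  d=-]
4: W B7 -> L3 miss  d=D]
5: R B11 -> L3 miss wb->B7  d=-]
6: R B4 -> L0 hit  d=D]
7: W B5 -> L1 miss  d=D]
8: W B11 -> L3 hit  d=D]
9: W B6 -> L2 miss  d=D]
10: R B6 -> L2 hit  d=D]
11: W B2 -> L2 miss wb->B6  d=D]
12: W B4 -> L0 hit  d=D]
13: R B5 -> L1 hit  d=D]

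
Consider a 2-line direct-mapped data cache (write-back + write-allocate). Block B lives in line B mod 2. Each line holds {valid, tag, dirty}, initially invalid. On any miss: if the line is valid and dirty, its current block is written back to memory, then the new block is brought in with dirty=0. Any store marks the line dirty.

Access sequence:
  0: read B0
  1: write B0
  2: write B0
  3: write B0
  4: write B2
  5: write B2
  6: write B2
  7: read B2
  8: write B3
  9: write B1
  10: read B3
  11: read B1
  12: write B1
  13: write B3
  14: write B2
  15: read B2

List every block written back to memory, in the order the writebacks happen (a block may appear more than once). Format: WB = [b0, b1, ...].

WB = [0, 3, 1, 1]

0: R B0 -> L0 miss  d=-]
1: W B0 -> L0 hit  d=D]
2: W B0 -> L0 hit  d=D]
3: W B0 -> L0 hit  d=D]
4: W B2 -> L0 miss wb->B0  d=D]
5: W B2 -> L0 hit  d=D]
6: W B2 -> L0 hit  d=D]
7: R B2 -> L0 hit  d=D]
8: W B3 -> L1 miss  d=D]
9: W B1 -> L1 miss wb->B3  d=D]
10: R B3 -> L1 miss wb->B1  d=-]
11: R B1 -> L1 miss  d=-]
12: W B1 -> L1 hit  d=D]
13: W B3 -> L1 miss wb->B1  d=D]
14: W B2 -> L0 hit  d=D]
15: R B2 -> L0 hit  d=D]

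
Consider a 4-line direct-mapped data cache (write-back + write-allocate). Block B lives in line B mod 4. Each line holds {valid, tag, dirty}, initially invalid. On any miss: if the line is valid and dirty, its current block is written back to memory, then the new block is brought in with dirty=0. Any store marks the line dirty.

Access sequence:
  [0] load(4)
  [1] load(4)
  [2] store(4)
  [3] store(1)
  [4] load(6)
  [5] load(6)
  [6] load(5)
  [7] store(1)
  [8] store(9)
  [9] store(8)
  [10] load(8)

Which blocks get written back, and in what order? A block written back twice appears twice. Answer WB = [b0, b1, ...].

0: R B4 → L0 miss [-]
1: R B4 → L0 hit [-]
2: W B4 → L0 hit [D]
3: W B1 → L1 miss [D]
4: R B6 → L2 miss [-]
5: R B6 → L2 hit [-]
6: R B5 → L1 miss wb→B1 [-]
7: W B1 → L1 miss [D]
8: W B9 → L1 miss wb→B1 [D]
9: W B8 → L0 miss wb→B4 [D]
10: R B8 → L0 hit [D]

WB = [1, 1, 4]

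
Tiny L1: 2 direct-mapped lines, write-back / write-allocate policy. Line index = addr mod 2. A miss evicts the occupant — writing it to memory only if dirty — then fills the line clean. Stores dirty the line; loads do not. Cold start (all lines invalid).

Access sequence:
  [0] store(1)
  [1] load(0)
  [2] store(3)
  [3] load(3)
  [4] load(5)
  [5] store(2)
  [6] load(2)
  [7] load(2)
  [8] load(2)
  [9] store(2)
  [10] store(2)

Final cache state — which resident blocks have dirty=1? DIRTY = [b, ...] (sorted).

  0 | W B1 → L1 miss [D]
  1 | R B0 → L0 miss [-]
  2 | W B3 → L1 miss wb→B1 [D]
  3 | R B3 → L1 hit [D]
  4 | R B5 → L1 miss wb→B3 [-]
  5 | W B2 → L0 miss [D]
  6 | R B2 → L0 hit [D]
  7 | R B2 → L0 hit [D]
  8 | R B2 → L0 hit [D]
  9 | W B2 → L0 hit [D]
  10 | W B2 → L0 hit [D]

DIRTY = [2]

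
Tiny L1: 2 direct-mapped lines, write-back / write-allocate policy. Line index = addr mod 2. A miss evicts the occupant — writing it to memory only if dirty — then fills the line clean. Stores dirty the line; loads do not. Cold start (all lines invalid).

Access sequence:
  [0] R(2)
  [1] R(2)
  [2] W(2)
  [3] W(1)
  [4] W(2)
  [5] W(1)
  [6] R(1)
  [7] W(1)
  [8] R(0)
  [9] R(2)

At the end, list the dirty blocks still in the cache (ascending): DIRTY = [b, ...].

DIRTY = [1]

  0 | R B2 → L0 miss [-]
  1 | R B2 → L0 hit [-]
  2 | W B2 → L0 hit [D]
  3 | W B1 → L1 miss [D]
  4 | W B2 → L0 hit [D]
  5 | W B1 → L1 hit [D]
  6 | R B1 → L1 hit [D]
  7 | W B1 → L1 hit [D]
  8 | R B0 → L0 miss wb→B2 [-]
  9 | R B2 → L0 miss [-]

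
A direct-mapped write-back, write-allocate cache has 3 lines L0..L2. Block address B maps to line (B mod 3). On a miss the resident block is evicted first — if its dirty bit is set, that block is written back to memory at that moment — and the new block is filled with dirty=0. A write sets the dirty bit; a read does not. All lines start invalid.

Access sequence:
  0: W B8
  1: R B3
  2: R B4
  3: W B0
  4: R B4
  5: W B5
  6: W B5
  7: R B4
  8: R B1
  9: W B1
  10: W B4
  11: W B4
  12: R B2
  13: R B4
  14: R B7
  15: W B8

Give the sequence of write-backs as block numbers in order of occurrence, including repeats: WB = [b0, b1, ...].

WB = [8, 1, 5, 4]

0: W B8 → L2 miss [D]
1: R B3 → L0 miss [-]
2: R B4 → L1 miss [-]
3: W B0 → L0 miss [D]
4: R B4 → L1 hit [-]
5: W B5 → L2 miss wb→B8 [D]
6: W B5 → L2 hit [D]
7: R B4 → L1 hit [-]
8: R B1 → L1 miss [-]
9: W B1 → L1 hit [D]
10: W B4 → L1 miss wb→B1 [D]
11: W B4 → L1 hit [D]
12: R B2 → L2 miss wb→B5 [-]
13: R B4 → L1 hit [D]
14: R B7 → L1 miss wb→B4 [-]
15: W B8 → L2 miss [D]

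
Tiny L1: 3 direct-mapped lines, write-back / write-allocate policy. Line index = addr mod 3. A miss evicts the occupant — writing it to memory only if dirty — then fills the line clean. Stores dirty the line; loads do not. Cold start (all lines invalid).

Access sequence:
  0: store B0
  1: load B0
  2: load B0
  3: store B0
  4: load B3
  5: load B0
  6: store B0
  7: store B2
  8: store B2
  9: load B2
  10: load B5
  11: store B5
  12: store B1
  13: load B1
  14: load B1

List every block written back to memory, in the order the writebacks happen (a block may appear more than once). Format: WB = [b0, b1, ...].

WB = [0, 2]

0: W B0 -> L0 miss  d=D]
1: R B0 -> L0 hit  d=D]
2: R B0 -> L0 hit  d=D]
3: W B0 -> L0 hit  d=D]
4: R B3 -> L0 miss wb->B0  d=-]
5: R B0 -> L0 miss  d=-]
6: W B0 -> L0 hit  d=D]
7: W B2 -> L2 miss  d=D]
8: W B2 -> L2 hit  d=D]
9: R B2 -> L2 hit  d=D]
10: R B5 -> L2 miss wb->B2  d=-]
11: W B5 -> L2 hit  d=D]
12: W B1 -> L1 miss  d=D]
13: R B1 -> L1 hit  d=D]
14: R B1 -> L1 hit  d=D]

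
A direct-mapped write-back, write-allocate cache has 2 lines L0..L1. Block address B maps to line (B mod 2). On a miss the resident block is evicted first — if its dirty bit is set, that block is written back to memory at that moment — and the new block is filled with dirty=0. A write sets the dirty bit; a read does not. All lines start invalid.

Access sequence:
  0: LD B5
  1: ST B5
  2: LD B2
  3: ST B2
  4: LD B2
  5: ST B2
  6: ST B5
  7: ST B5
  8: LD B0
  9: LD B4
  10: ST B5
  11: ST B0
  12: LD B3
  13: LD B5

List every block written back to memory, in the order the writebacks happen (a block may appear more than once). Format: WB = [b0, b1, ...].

WB = [2, 5]

0: R B5 → L1 miss [-]
1: W B5 → L1 hit [D]
2: R B2 → L0 miss [-]
3: W B2 → L0 hit [D]
4: R B2 → L0 hit [D]
5: W B2 → L0 hit [D]
6: W B5 → L1 hit [D]
7: W B5 → L1 hit [D]
8: R B0 → L0 miss wb→B2 [-]
9: R B4 → L0 miss [-]
10: W B5 → L1 hit [D]
11: W B0 → L0 miss [D]
12: R B3 → L1 miss wb→B5 [-]
13: R B5 → L1 miss [-]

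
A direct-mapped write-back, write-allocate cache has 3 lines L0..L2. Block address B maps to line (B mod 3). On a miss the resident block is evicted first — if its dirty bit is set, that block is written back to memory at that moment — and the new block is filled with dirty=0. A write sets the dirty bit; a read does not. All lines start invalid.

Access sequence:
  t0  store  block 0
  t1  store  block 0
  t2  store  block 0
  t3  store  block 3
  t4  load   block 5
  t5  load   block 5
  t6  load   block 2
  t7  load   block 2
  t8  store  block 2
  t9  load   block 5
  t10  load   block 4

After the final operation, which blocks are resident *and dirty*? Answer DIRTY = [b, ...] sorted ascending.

  0 | W B0 → L0 miss [D]
  1 | W B0 → L0 hit [D]
  2 | W B0 → L0 hit [D]
  3 | W B3 → L0 miss wb→B0 [D]
  4 | R B5 → L2 miss [-]
  5 | R B5 → L2 hit [-]
  6 | R B2 → L2 miss [-]
  7 | R B2 → L2 hit [-]
  8 | W B2 → L2 hit [D]
  9 | R B5 → L2 miss wb→B2 [-]
  10 | R B4 → L1 miss [-]

DIRTY = [3]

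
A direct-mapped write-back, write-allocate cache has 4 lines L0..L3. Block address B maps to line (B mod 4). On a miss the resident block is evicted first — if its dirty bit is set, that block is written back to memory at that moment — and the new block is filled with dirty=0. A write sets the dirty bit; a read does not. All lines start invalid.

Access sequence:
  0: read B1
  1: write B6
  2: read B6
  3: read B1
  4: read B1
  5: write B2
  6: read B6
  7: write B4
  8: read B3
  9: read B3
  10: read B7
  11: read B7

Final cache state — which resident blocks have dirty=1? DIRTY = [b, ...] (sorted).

DIRTY = [4]

0: R B1 → L1 miss [-]
1: W B6 → L2 miss [D]
2: R B6 → L2 hit [D]
3: R B1 → L1 hit [-]
4: R B1 → L1 hit [-]
5: W B2 → L2 miss wb→B6 [D]
6: R B6 → L2 miss wb→B2 [-]
7: W B4 → L0 miss [D]
8: R B3 → L3 miss [-]
9: R B3 → L3 hit [-]
10: R B7 → L3 miss [-]
11: R B7 → L3 hit [-]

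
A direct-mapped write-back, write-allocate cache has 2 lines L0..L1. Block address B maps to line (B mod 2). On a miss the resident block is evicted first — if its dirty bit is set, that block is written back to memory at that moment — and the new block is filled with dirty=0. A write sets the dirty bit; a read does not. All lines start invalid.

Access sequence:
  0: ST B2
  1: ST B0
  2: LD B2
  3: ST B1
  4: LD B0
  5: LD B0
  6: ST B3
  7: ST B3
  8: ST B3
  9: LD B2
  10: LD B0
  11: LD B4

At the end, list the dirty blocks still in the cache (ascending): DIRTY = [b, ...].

  0 | W B2 → L0 miss [D]
  1 | W B0 → L0 miss wb→B2 [D]
  2 | R B2 → L0 miss wb→B0 [-]
  3 | W B1 → L1 miss [D]
  4 | R B0 → L0 miss [-]
  5 | R B0 → L0 hit [-]
  6 | W B3 → L1 miss wb→B1 [D]
  7 | W B3 → L1 hit [D]
  8 | W B3 → L1 hit [D]
  9 | R B2 → L0 miss [-]
  10 | R B0 → L0 miss [-]
  11 | R B4 → L0 miss [-]

DIRTY = [3]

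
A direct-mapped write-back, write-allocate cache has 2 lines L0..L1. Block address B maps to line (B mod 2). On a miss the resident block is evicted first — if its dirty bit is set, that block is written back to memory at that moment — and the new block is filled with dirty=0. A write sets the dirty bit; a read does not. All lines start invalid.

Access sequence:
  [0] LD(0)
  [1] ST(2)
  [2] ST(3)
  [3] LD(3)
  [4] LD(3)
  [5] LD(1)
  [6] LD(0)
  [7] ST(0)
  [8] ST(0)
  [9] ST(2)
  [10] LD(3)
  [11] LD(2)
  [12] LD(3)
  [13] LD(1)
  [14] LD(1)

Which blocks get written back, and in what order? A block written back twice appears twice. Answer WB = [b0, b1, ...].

0: R B0 → L0 miss [-]
1: W B2 → L0 miss [D]
2: W B3 → L1 miss [D]
3: R B3 → L1 hit [D]
4: R B3 → L1 hit [D]
5: R B1 → L1 miss wb→B3 [-]
6: R B0 → L0 miss wb→B2 [-]
7: W B0 → L0 hit [D]
8: W B0 → L0 hit [D]
9: W B2 → L0 miss wb→B0 [D]
10: R B3 → L1 miss [-]
11: R B2 → L0 hit [D]
12: R B3 → L1 hit [-]
13: R B1 → L1 miss [-]
14: R B1 → L1 hit [-]

WB = [3, 2, 0]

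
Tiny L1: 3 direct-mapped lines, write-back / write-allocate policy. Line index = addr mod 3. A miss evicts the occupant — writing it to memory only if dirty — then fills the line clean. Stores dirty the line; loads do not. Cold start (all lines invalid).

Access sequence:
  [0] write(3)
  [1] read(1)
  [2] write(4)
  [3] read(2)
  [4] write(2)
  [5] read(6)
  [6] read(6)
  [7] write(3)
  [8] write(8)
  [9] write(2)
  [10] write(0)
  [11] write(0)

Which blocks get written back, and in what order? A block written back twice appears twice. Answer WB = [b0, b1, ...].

0: W B3 -> L0 miss  d=D]
1: R B1 -> L1 miss  d=-]
2: W B4 -> L1 miss  d=D]
3: R B2 -> L2 miss  d=-]
4: W B2 -> L2 hit  d=D]
5: R B6 -> L0 miss wb->B3  d=-]
6: R B6 -> L0 hit  d=-]
7: W B3 -> L0 miss  d=D]
8: W B8 -> L2 miss wb->B2  d=D]
9: W B2 -> L2 miss wb->B8  d=D]
10: W B0 -> L0 miss wb->B3  d=D]
11: W B0 -> L0 hit  d=D]

WB = [3, 2, 8, 3]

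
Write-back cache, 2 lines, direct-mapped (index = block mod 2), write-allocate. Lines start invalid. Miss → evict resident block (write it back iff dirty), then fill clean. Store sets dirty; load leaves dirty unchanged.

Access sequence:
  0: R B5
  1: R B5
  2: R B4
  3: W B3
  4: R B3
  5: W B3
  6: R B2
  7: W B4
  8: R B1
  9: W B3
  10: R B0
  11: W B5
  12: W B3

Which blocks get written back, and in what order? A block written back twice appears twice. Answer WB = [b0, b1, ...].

WB = [3, 4, 3, 5]

0: R B5 → L1 miss [-]
1: R B5 → L1 hit [-]
2: R B4 → L0 miss [-]
3: W B3 → L1 miss [D]
4: R B3 → L1 hit [D]
5: W B3 → L1 hit [D]
6: R B2 → L0 miss [-]
7: W B4 → L0 miss [D]
8: R B1 → L1 miss wb→B3 [-]
9: W B3 → L1 miss [D]
10: R B0 → L0 miss wb→B4 [-]
11: W B5 → L1 miss wb→B3 [D]
12: W B3 → L1 miss wb→B5 [D]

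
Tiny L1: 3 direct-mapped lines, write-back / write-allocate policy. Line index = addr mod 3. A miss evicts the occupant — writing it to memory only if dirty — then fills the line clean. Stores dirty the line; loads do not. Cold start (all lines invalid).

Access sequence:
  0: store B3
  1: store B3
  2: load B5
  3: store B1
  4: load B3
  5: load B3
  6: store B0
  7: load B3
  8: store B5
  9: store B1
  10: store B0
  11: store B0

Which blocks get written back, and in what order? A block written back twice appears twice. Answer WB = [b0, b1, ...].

0: W B3 → L0 miss [D]
1: W B3 → L0 hit [D]
2: R B5 → L2 miss [-]
3: W B1 → L1 miss [D]
4: R B3 → L0 hit [D]
5: R B3 → L0 hit [D]
6: W B0 → L0 miss wb→B3 [D]
7: R B3 → L0 miss wb→B0 [-]
8: W B5 → L2 hit [D]
9: W B1 → L1 hit [D]
10: W B0 → L0 miss [D]
11: W B0 → L0 hit [D]

WB = [3, 0]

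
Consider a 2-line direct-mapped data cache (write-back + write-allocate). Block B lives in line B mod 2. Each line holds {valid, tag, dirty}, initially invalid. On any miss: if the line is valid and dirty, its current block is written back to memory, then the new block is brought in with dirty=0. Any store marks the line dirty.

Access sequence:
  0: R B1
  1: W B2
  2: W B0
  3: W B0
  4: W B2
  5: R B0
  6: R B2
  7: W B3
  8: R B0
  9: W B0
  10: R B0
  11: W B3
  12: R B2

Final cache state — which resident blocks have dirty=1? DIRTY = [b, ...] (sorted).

0: R B1 -> L1 miss  d=-]
1: W B2 -> L0 miss  d=D]
2: W B0 -> L0 miss wb->B2  d=D]
3: W B0 -> L0 hit  d=D]
4: W B2 -> L0 miss wb->B0  d=D]
5: R B0 -> L0 miss wb->B2  d=-]
6: R B2 -> L0 miss  d=-]
7: W B3 -> L1 miss  d=D]
8: R B0 -> L0 miss  d=-]
9: W B0 -> L0 hit  d=D]
10: R B0 -> L0 hit  d=D]
11: W B3 -> L1 hit  d=D]
12: R B2 -> L0 miss wb->B0  d=-]

DIRTY = [3]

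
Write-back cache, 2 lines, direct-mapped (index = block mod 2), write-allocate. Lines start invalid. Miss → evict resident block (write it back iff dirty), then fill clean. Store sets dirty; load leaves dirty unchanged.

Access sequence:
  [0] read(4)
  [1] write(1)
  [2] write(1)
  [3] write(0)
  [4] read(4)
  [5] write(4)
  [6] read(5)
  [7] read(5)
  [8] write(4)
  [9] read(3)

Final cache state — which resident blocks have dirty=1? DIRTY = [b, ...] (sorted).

DIRTY = [4]

0: R B4 -> L0 miss  d=-]
1: W B1 -> L1 miss  d=D]
2: W B1 -> L1 hit  d=D]
3: W B0 -> L0 miss  d=D]
4: R B4 -> L0 miss wb->B0  d=-]
5: W B4 -> L0 hit  d=D]
6: R B5 -> L1 miss wb->B1  d=-]
7: R B5 -> L1 hit  d=-]
8: W B4 -> L0 hit  d=D]
9: R B3 -> L1 miss  d=-]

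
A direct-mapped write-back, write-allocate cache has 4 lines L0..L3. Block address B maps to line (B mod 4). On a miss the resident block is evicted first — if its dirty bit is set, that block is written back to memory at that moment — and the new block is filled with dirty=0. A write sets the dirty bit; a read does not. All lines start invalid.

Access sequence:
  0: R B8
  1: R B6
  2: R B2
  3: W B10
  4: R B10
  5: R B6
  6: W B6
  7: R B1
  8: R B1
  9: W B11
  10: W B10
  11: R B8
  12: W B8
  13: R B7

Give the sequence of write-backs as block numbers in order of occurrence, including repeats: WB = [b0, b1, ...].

  0 | R B8 → L0 miss [-]
  1 | R B6 → L2 miss [-]
  2 | R B2 → L2 miss [-]
  3 | W B10 → L2 miss [D]
  4 | R B10 → L2 hit [D]
  5 | R B6 → L2 miss wb→B10 [-]
  6 | W B6 → L2 hit [D]
  7 | R B1 → L1 miss [-]
  8 | R B1 → L1 hit [-]
  9 | W B11 → L3 miss [D]
  10 | W B10 → L2 miss wb→B6 [D]
  11 | R B8 → L0 hit [-]
  12 | W B8 → L0 hit [D]
  13 | R B7 → L3 miss wb→B11 [-]

WB = [10, 6, 11]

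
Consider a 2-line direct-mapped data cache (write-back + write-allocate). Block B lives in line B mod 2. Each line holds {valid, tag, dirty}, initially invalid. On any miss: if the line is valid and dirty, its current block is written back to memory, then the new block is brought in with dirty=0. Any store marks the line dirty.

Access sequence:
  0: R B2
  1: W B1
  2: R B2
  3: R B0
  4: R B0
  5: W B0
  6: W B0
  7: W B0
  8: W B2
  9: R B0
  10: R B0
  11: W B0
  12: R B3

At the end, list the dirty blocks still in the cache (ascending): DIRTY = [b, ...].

DIRTY = [0]

0: R B2 -> L0 miss  d=-]
1: W B1 -> L1 miss  d=D]
2: R B2 -> L0 hit  d=-]
3: R B0 -> L0 miss  d=-]
4: R B0 -> L0 hit  d=-]
5: W B0 -> L0 hit  d=D]
6: W B0 -> L0 hit  d=D]
7: W B0 -> L0 hit  d=D]
8: W B2 -> L0 miss wb->B0  d=D]
9: R B0 -> L0 miss wb->B2  d=-]
10: R B0 -> L0 hit  d=-]
11: W B0 -> L0 hit  d=D]
12: R B3 -> L1 miss wb->B1  d=-]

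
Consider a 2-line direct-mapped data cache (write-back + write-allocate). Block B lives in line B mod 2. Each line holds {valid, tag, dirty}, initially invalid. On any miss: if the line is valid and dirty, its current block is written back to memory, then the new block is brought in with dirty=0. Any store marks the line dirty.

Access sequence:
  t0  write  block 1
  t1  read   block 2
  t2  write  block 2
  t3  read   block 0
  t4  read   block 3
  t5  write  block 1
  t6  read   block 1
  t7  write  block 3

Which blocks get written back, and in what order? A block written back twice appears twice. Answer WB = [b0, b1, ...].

0: W B1 -> L1 miss  d=D]
1: R B2 -> L0 miss  d=-]
2: W B2 -> L0 hit  d=D]
3: R B0 -> L0 miss wb->B2  d=-]
4: R B3 -> L1 miss wb->B1  d=-]
5: W B1 -> L1 miss  d=D]
6: R B1 -> L1 hit  d=D]
7: W B3 -> L1 miss wb->B1  d=D]

WB = [2, 1, 1]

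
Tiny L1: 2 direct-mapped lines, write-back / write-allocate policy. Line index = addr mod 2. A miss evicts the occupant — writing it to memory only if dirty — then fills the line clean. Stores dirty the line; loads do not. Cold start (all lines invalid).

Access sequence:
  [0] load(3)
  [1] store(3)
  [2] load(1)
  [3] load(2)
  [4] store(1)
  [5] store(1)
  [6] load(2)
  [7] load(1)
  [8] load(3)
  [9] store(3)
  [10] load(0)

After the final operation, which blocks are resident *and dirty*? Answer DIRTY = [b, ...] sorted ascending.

DIRTY = [3]

0: R B3 → L1 miss [-]
1: W B3 → L1 hit [D]
2: R B1 → L1 miss wb→B3 [-]
3: R B2 → L0 miss [-]
4: W B1 → L1 hit [D]
5: W B1 → L1 hit [D]
6: R B2 → L0 hit [-]
7: R B1 → L1 hit [D]
8: R B3 → L1 miss wb→B1 [-]
9: W B3 → L1 hit [D]
10: R B0 → L0 miss [-]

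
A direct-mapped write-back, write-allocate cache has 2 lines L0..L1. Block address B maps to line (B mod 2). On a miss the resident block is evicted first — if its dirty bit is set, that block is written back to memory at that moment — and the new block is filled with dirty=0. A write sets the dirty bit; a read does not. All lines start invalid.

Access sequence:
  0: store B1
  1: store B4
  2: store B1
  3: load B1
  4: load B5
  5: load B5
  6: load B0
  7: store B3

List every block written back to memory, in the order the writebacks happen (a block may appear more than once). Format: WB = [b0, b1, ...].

WB = [1, 4]

0: W B1 → L1 miss [D]
1: W B4 → L0 miss [D]
2: W B1 → L1 hit [D]
3: R B1 → L1 hit [D]
4: R B5 → L1 miss wb→B1 [-]
5: R B5 → L1 hit [-]
6: R B0 → L0 miss wb→B4 [-]
7: W B3 → L1 miss [D]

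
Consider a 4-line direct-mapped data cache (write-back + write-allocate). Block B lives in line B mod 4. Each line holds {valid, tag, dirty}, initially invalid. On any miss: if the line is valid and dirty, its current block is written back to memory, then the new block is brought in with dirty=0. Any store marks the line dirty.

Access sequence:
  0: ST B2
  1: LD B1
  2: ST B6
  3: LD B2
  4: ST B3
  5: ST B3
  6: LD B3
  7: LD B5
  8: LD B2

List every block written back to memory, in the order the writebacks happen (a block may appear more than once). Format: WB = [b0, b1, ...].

0: W B2 → L2 miss [D]
1: R B1 → L1 miss [-]
2: W B6 → L2 miss wb→B2 [D]
3: R B2 → L2 miss wb→B6 [-]
4: W B3 → L3 miss [D]
5: W B3 → L3 hit [D]
6: R B3 → L3 hit [D]
7: R B5 → L1 miss [-]
8: R B2 → L2 hit [-]

WB = [2, 6]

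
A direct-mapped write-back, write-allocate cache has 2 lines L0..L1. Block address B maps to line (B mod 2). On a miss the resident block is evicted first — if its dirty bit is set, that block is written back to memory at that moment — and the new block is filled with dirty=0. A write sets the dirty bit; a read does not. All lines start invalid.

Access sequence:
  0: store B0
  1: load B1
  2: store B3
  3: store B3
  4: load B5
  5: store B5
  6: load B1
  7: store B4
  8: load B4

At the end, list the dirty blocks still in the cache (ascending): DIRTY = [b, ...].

0: W B0 -> L0 miss  d=D]
1: R B1 -> L1 miss  d=-]
2: W B3 -> L1 miss  d=D]
3: W B3 -> L1 hit  d=D]
4: R B5 -> L1 miss wb->B3  d=-]
5: W B5 -> L1 hit  d=D]
6: R B1 -> L1 miss wb->B5  d=-]
7: W B4 -> L0 miss wb->B0  d=D]
8: R B4 -> L0 hit  d=D]

DIRTY = [4]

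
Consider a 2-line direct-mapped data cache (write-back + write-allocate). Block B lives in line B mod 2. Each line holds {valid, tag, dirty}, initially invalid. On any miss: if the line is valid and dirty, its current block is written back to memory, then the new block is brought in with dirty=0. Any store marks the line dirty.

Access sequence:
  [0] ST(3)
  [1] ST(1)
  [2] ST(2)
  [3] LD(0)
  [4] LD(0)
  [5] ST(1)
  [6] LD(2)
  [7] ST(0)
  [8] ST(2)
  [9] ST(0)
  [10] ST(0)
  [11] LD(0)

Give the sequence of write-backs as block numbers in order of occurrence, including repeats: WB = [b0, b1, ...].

WB = [3, 2, 0, 2]

0: W B3 -> L1 miss  d=D]
1: W B1 -> L1 miss wb->B3  d=D]
2: W B2 -> L0 miss  d=D]
3: R B0 -> L0 miss wb->B2  d=-]
4: R B0 -> L0 hit  d=-]
5: W B1 -> L1 hit  d=D]
6: R B2 -> L0 miss  d=-]
7: W B0 -> L0 miss  d=D]
8: W B2 -> L0 miss wb->B0  d=D]
9: W B0 -> L0 miss wb->B2  d=D]
10: W B0 -> L0 hit  d=D]
11: R B0 -> L0 hit  d=D]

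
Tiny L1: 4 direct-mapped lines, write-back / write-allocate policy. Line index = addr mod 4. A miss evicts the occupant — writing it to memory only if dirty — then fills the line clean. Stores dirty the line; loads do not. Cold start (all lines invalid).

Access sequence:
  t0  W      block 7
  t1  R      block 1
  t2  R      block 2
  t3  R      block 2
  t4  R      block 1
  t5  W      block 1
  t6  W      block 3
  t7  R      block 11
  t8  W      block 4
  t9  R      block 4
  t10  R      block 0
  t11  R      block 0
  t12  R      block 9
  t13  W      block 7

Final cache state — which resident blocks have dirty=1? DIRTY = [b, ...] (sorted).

DIRTY = [7]

0: W B7 -> L3 miss  d=D]
1: R B1 -> L1 miss  d=-]
2: R B2 -> L2 miss  d=-]
3: R B2 -> L2 hit  d=-]
4: R B1 -> L1 hit  d=-]
5: W B1 -> L1 hit  d=D]
6: W B3 -> L3 miss wb->B7  d=D]
7: R B11 -> L3 miss wb->B3  d=-]
8: W B4 -> L0 miss  d=D]
9: R B4 -> L0 hit  d=D]
10: R B0 -> L0 miss wb->B4  d=-]
11: R B0 -> L0 hit  d=-]
12: R B9 -> L1 miss wb->B1  d=-]
13: W B7 -> L3 miss  d=D]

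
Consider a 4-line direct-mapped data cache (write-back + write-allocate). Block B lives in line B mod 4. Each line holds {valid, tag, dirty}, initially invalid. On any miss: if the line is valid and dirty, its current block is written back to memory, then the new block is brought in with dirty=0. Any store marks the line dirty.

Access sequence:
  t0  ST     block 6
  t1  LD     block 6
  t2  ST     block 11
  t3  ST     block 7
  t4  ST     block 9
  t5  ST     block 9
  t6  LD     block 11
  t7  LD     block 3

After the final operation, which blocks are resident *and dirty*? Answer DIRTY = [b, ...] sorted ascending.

DIRTY = [6, 9]

0: W B6 → L2 miss [D]
1: R B6 → L2 hit [D]
2: W B11 → L3 miss [D]
3: W B7 → L3 miss wb→B11 [D]
4: W B9 → L1 miss [D]
5: W B9 → L1 hit [D]
6: R B11 → L3 miss wb→B7 [-]
7: R B3 → L3 miss [-]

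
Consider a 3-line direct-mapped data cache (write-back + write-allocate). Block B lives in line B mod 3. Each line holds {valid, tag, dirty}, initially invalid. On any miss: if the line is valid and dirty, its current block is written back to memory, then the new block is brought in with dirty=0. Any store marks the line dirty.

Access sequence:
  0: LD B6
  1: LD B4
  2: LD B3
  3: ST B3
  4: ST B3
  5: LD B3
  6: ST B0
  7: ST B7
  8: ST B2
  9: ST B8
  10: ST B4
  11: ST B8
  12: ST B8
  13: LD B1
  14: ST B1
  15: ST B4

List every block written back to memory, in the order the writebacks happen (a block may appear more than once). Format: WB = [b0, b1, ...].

0: R B6 → L0 miss [-]
1: R B4 → L1 miss [-]
2: R B3 → L0 miss [-]
3: W B3 → L0 hit [D]
4: W B3 → L0 hit [D]
5: R B3 → L0 hit [D]
6: W B0 → L0 miss wb→B3 [D]
7: W B7 → L1 miss [D]
8: W B2 → L2 miss [D]
9: W B8 → L2 miss wb→B2 [D]
10: W B4 → L1 miss wb→B7 [D]
11: W B8 → L2 hit [D]
12: W B8 → L2 hit [D]
13: R B1 → L1 miss wb→B4 [-]
14: W B1 → L1 hit [D]
15: W B4 → L1 miss wb→B1 [D]

WB = [3, 2, 7, 4, 1]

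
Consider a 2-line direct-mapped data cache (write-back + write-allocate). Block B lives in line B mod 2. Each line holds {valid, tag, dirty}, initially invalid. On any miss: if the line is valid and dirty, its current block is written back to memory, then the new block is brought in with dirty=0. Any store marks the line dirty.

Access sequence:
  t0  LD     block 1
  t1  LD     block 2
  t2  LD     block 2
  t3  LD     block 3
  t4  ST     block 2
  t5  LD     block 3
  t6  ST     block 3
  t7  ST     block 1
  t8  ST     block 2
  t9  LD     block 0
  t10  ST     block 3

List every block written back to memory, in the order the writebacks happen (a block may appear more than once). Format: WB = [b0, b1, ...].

WB = [3, 2, 1]

0: R B1 -> L1 miss  d=-]
1: R B2 -> L0 miss  d=-]
2: R B2 -> L0 hit  d=-]
3: R B3 -> L1 miss  d=-]
4: W B2 -> L0 hit  d=D]
5: R B3 -> L1 hit  d=-]
6: W B3 -> L1 hit  d=D]
7: W B1 -> L1 miss wb->B3  d=D]
8: W B2 -> L0 hit  d=D]
9: R B0 -> L0 miss wb->B2  d=-]
10: W B3 -> L1 miss wb->B1  d=D]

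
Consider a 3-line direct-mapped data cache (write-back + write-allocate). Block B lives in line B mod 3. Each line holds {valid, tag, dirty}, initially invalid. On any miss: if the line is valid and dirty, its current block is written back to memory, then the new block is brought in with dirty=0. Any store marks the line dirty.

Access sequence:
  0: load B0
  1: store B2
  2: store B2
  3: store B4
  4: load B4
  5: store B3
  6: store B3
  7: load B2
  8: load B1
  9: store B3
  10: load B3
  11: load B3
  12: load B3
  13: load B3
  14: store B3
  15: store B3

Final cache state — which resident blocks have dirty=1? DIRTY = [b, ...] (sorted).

DIRTY = [2, 3]

0: R B0 → L0 miss [-]
1: W B2 → L2 miss [D]
2: W B2 → L2 hit [D]
3: W B4 → L1 miss [D]
4: R B4 → L1 hit [D]
5: W B3 → L0 miss [D]
6: W B3 → L0 hit [D]
7: R B2 → L2 hit [D]
8: R B1 → L1 miss wb→B4 [-]
9: W B3 → L0 hit [D]
10: R B3 → L0 hit [D]
11: R B3 → L0 hit [D]
12: R B3 → L0 hit [D]
13: R B3 → L0 hit [D]
14: W B3 → L0 hit [D]
15: W B3 → L0 hit [D]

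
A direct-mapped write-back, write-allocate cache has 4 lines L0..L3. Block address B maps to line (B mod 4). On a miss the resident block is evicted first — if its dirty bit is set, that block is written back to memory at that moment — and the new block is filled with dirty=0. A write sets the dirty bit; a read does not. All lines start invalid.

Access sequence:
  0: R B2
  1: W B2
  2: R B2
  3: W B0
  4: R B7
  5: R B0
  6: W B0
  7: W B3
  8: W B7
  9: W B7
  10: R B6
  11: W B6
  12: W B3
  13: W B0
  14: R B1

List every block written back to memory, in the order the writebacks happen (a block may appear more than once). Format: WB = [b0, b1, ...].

0: R B2 -> L2 miss  d=-]
1: W B2 -> L2 hit  d=D]
2: R B2 -> L2 hit  d=D]
3: W B0 -> L0 miss  d=D]
4: R B7 -> L3 miss  d=-]
5: R B0 -> L0 hit  d=D]
6: W B0 -> L0 hit  d=D]
7: W B3 -> L3 miss  d=D]
8: W B7 -> L3 miss wb->B3  d=D]
9: W B7 -> L3 hit  d=D]
10: R B6 -> L2 miss wb->B2  d=-]
11: W B6 -> L2 hit  d=D]
12: W B3 -> L3 miss wb->B7  d=D]
13: W B0 -> L0 hit  d=D]
14: R B1 -> L1 miss  d=-]

WB = [3, 2, 7]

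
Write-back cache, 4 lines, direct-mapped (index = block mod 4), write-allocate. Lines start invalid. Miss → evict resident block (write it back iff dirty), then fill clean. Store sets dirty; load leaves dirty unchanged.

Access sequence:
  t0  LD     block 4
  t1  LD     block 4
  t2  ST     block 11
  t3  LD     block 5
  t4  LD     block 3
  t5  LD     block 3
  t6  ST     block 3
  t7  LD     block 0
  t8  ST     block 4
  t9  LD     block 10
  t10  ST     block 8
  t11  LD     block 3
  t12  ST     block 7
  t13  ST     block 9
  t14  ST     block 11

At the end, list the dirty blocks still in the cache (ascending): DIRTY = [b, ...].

DIRTY = [8, 9, 11]

0: R B4 → L0 miss [-]
1: R B4 → L0 hit [-]
2: W B11 → L3 miss [D]
3: R B5 → L1 miss [-]
4: R B3 → L3 miss wb→B11 [-]
5: R B3 → L3 hit [-]
6: W B3 → L3 hit [D]
7: R B0 → L0 miss [-]
8: W B4 → L0 miss [D]
9: R B10 → L2 miss [-]
10: W B8 → L0 miss wb→B4 [D]
11: R B3 → L3 hit [D]
12: W B7 → L3 miss wb→B3 [D]
13: W B9 → L1 miss [D]
14: W B11 → L3 miss wb→B7 [D]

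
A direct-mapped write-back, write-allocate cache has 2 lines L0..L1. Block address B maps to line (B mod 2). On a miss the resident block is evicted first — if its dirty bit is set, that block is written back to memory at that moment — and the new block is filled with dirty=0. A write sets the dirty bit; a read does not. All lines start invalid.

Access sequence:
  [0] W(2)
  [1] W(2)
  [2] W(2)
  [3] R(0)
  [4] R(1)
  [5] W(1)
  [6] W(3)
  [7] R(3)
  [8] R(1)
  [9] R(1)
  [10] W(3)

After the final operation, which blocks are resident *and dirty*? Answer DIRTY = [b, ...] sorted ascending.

DIRTY = [3]

0: W B2 -> L0 miss  d=D]
1: W B2 -> L0 hit  d=D]
2: W B2 -> L0 hit  d=D]
3: R B0 -> L0 miss wb->B2  d=-]
4: R B1 -> L1 miss  d=-]
5: W B1 -> L1 hit  d=D]
6: W B3 -> L1 miss wb->B1  d=D]
7: R B3 -> L1 hit  d=D]
8: R B1 -> L1 miss wb->B3  d=-]
9: R B1 -> L1 hit  d=-]
10: W B3 -> L1 miss  d=D]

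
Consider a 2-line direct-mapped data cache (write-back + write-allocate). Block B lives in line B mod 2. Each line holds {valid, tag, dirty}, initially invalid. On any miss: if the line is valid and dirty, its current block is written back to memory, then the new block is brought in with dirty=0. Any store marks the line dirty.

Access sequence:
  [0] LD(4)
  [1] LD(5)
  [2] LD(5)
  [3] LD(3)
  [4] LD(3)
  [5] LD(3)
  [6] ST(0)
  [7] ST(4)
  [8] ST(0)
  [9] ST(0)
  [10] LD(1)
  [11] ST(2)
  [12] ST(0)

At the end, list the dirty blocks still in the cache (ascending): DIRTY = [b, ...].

0: R B4 → L0 miss [-]
1: R B5 → L1 miss [-]
2: R B5 → L1 hit [-]
3: R B3 → L1 miss [-]
4: R B3 → L1 hit [-]
5: R B3 → L1 hit [-]
6: W B0 → L0 miss [D]
7: W B4 → L0 miss wb→B0 [D]
8: W B0 → L0 miss wb→B4 [D]
9: W B0 → L0 hit [D]
10: R B1 → L1 miss [-]
11: W B2 → L0 miss wb→B0 [D]
12: W B0 → L0 miss wb→B2 [D]

DIRTY = [0]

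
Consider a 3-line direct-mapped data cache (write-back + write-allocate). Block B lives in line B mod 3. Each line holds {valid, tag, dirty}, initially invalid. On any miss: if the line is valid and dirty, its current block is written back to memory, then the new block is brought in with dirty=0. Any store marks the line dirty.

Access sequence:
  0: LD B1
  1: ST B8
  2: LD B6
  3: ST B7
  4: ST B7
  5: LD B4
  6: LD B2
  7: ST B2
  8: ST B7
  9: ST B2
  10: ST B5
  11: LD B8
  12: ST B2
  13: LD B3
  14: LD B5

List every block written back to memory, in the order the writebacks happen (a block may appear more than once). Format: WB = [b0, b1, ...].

  0 | R B1 → L1 miss [-]
  1 | W B8 → L2 miss [D]
  2 | R B6 → L0 miss [-]
  3 | W B7 → L1 miss [D]
  4 | W B7 → L1 hit [D]
  5 | R B4 → L1 miss wb→B7 [-]
  6 | R B2 → L2 miss wb→B8 [-]
  7 | W B2 → L2 hit [D]
  8 | W B7 → L1 miss [D]
  9 | W B2 → L2 hit [D]
  10 | W B5 → L2 miss wb→B2 [D]
  11 | R B8 → L2 miss wb→B5 [-]
  12 | W B2 → L2 miss [D]
  13 | R B3 → L0 miss [-]
  14 | R B5 → L2 miss wb→B2 [-]

WB = [7, 8, 2, 5, 2]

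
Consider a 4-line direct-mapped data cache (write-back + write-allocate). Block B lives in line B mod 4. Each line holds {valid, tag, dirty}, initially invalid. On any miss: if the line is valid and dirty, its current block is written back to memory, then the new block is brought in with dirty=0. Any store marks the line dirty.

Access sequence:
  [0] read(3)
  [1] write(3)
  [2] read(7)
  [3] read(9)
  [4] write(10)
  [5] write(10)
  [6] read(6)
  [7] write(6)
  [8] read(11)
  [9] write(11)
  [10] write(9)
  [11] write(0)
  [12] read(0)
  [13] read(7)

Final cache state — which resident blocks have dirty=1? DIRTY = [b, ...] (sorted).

DIRTY = [0, 6, 9]

0: R B3 -> L3 miss  d=-]
1: W B3 -> L3 hit  d=D]
2: R B7 -> L3 miss wb->B3  d=-]
3: R B9 -> L1 miss  d=-]
4: W B10 -> L2 miss  d=D]
5: W B10 -> L2 hit  d=D]
6: R B6 -> L2 miss wb->B10  d=-]
7: W B6 -> L2 hit  d=D]
8: R B11 -> L3 miss  d=-]
9: W B11 -> L3 hit  d=D]
10: W B9 -> L1 hit  d=D]
11: W B0 -> L0 miss  d=D]
12: R B0 -> L0 hit  d=D]
13: R B7 -> L3 miss wb->B11  d=-]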